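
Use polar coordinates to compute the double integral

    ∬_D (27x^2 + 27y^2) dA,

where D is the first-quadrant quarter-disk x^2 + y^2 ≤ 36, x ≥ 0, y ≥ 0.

The region D is 0 ≤ r ≤ 6, 0 ≤ θ ≤ π/2 in polar coordinates, where x = r cos(θ), y = r sin(θ), and dA = r dr dθ.

Under the substitution, the integrand becomes 27r^2, so

    ∬_D (27x^2 + 27y^2) dA = ∫_{0}^{π/2} ∫_{0}^{6} (27r^2) · r dr dθ.

Inner integral (in r): ∫_{0}^{6} (27r^2) · r dr = 8748.

Outer integral (in θ): ∫_{0}^{π/2} (8748) dθ = 4374π.

Therefore ∬_D (27x^2 + 27y^2) dA = 4374π.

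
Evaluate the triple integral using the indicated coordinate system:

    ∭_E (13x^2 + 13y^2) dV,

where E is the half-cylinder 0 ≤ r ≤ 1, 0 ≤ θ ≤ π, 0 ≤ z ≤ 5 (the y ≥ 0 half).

In cylindrical coordinates, x = r cos(θ), y = r sin(θ), z = z, and dV = r dr dθ dz.

The integrand becomes 13r^2, so

    ∭_E (13x^2 + 13y^2) dV = ∫_{0}^{π} ∫_{0}^{1} ∫_{0}^{5} (13r^2) · r dz dr dθ.

Inner (z): 65r^3.
Middle (r from 0 to 1): 65/4.
Outer (θ): 65π/4.

Therefore the triple integral equals 65π/4.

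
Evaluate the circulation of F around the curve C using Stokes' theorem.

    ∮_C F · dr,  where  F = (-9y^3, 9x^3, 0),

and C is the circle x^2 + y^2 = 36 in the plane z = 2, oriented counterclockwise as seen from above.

Let S be the flat disk x^2 + y^2 ≤ 36 in the plane z = 2, with upward unit normal n̂ = ẑ. By Stokes' theorem,

    ∮_C F · dr = ∬_S (∇ × F) · n̂ dS = ∬_D (curl F)_z dA,

where D is the disk x^2 + y^2 ≤ 36.

Compute the curl of F = (-9y^3, 9x^3, 0):
    (∇ × F)_x = ∂F_z/∂y - ∂F_y/∂z = 0,
    (∇ × F)_y = ∂F_x/∂z - ∂F_z/∂x = 0,
    (∇ × F)_z = ∂F_y/∂x - ∂F_x/∂y = 27x^2 + 27y^2.

On z = 2, (curl F)_z = 27x^2 + 27y^2.

Convert to polar (x = r cos θ, y = r sin θ, dA = r dr dθ); the integrand becomes 27r^2, so

    ∬_D (curl F)_z dA = ∫_0^{2π} ∫_0^{6} (27r^2) · r dr dθ.

Inner (r from 0 to 6): 8748.
Outer (θ from 0 to 2π): 17496π.

Therefore ∮_C F · dr = 17496π.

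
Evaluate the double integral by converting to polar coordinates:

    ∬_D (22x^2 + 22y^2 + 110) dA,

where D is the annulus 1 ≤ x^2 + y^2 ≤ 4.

The region D is 1 ≤ r ≤ 2, 0 ≤ θ ≤ 2π in polar coordinates, where x = r cos(θ), y = r sin(θ), and dA = r dr dθ.

Under the substitution, the integrand becomes 22r^2 + 110, so

    ∬_D (22x^2 + 22y^2 + 110) dA = ∫_{0}^{2π} ∫_{1}^{2} (22r^2 + 110) · r dr dθ.

Inner integral (in r): ∫_{1}^{2} (22r^2 + 110) · r dr = 495/2.

Outer integral (in θ): ∫_{0}^{2π} (495/2) dθ = 495π.

Therefore ∬_D (22x^2 + 22y^2 + 110) dA = 495π.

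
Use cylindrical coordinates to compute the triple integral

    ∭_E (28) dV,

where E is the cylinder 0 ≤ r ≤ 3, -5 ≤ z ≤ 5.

In cylindrical coordinates, x = r cos(θ), y = r sin(θ), z = z, and dV = r dr dθ dz.

The integrand becomes 28, so

    ∭_E (28) dV = ∫_{0}^{2π} ∫_{0}^{3} ∫_{-5}^{5} (28) · r dz dr dθ.

Inner (z): 280r.
Middle (r from 0 to 3): 1260.
Outer (θ): 2520π.

Therefore the triple integral equals 2520π.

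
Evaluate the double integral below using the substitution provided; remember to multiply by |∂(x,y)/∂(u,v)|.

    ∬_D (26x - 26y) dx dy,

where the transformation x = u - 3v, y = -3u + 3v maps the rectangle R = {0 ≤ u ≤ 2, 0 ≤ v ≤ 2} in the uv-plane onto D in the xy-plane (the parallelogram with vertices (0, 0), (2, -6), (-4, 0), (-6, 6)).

Compute the Jacobian determinant of (x, y) with respect to (u, v):

    ∂(x,y)/∂(u,v) = | 1  -3 | = (1)(3) - (-3)(-3) = -6.
                   | -3  3 |

Its absolute value is |J| = 6 (the area scaling factor).

Substituting x = u - 3v, y = -3u + 3v into the integrand,

    26x - 26y → 104u - 156v,

so the integral becomes

    ∬_R (104u - 156v) · |J| du dv = ∫_0^2 ∫_0^2 (624u - 936v) dv du.

Inner (v): 1248u - 1872.
Outer (u): -1248.

Therefore ∬_D (26x - 26y) dx dy = -1248.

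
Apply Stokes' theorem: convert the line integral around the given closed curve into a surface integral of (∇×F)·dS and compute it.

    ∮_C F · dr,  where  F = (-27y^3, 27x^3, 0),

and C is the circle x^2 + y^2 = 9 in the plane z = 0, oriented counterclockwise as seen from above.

Let S be the flat disk x^2 + y^2 ≤ 9 in the plane z = 0, with upward unit normal n̂ = ẑ. By Stokes' theorem,

    ∮_C F · dr = ∬_S (∇ × F) · n̂ dS = ∬_D (curl F)_z dA,

where D is the disk x^2 + y^2 ≤ 9.

Compute the curl of F = (-27y^3, 27x^3, 0):
    (∇ × F)_x = ∂F_z/∂y - ∂F_y/∂z = 0,
    (∇ × F)_y = ∂F_x/∂z - ∂F_z/∂x = 0,
    (∇ × F)_z = ∂F_y/∂x - ∂F_x/∂y = 81x^2 + 81y^2.

On z = 0, (curl F)_z = 81x^2 + 81y^2.

Convert to polar (x = r cos θ, y = r sin θ, dA = r dr dθ); the integrand becomes 81r^2, so

    ∬_D (curl F)_z dA = ∫_0^{2π} ∫_0^{3} (81r^2) · r dr dθ.

Inner (r from 0 to 3): 6561/4.
Outer (θ from 0 to 2π): 6561π/2.

Therefore ∮_C F · dr = 6561π/2.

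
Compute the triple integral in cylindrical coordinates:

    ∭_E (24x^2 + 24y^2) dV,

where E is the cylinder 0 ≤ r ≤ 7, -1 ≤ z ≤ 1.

In cylindrical coordinates, x = r cos(θ), y = r sin(θ), z = z, and dV = r dr dθ dz.

The integrand becomes 24r^2, so

    ∭_E (24x^2 + 24y^2) dV = ∫_{0}^{2π} ∫_{0}^{7} ∫_{-1}^{1} (24r^2) · r dz dr dθ.

Inner (z): 48r^3.
Middle (r from 0 to 7): 28812.
Outer (θ): 57624π.

Therefore the triple integral equals 57624π.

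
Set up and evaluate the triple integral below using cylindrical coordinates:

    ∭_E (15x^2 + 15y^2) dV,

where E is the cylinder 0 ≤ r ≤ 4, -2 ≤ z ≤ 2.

In cylindrical coordinates, x = r cos(θ), y = r sin(θ), z = z, and dV = r dr dθ dz.

The integrand becomes 15r^2, so

    ∭_E (15x^2 + 15y^2) dV = ∫_{0}^{2π} ∫_{0}^{4} ∫_{-2}^{2} (15r^2) · r dz dr dθ.

Inner (z): 60r^3.
Middle (r from 0 to 4): 3840.
Outer (θ): 7680π.

Therefore the triple integral equals 7680π.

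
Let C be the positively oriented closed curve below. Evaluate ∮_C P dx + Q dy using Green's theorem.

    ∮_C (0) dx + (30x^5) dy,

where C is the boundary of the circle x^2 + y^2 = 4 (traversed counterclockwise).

Green's theorem converts the closed line integral into a double integral over the enclosed region D:

    ∮_C P dx + Q dy = ∬_D (∂Q/∂x - ∂P/∂y) dA.

Here P = 0, Q = 30x^5, so

    ∂Q/∂x = 150x^4,    ∂P/∂y = 0,
    ∂Q/∂x - ∂P/∂y = 150x^4.

D is the region x^2 + y^2 ≤ 4. Evaluating the double integral:

In polar coordinates (x = r cos θ, y = r sin θ, dA = r dr dθ) the integrand becomes 150r^4cos(θ)^4, so

    ∬_D (150x^4) dA = ∫_0^{2π} ∫_0^{2} (150r^4cos(θ)^4) · r dr dθ.

Inner (r from 0 to 2): 1600cos(θ)^4.
Outer (θ from 0 to 2π): 1200π.

Therefore ∮_C P dx + Q dy = 1200π.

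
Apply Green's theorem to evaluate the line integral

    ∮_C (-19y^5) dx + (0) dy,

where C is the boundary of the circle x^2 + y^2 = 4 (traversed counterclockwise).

Green's theorem converts the closed line integral into a double integral over the enclosed region D:

    ∮_C P dx + Q dy = ∬_D (∂Q/∂x - ∂P/∂y) dA.

Here P = -19y^5, Q = 0, so

    ∂Q/∂x = 0,    ∂P/∂y = -95y^4,
    ∂Q/∂x - ∂P/∂y = 95y^4.

D is the region x^2 + y^2 ≤ 4. Evaluating the double integral:

In polar coordinates (x = r cos θ, y = r sin θ, dA = r dr dθ) the integrand becomes 95r^4sin(θ)^4, so

    ∬_D (95y^4) dA = ∫_0^{2π} ∫_0^{2} (95r^4sin(θ)^4) · r dr dθ.

Inner (r from 0 to 2): 3040sin(θ)^4/3.
Outer (θ from 0 to 2π): 760π.

Therefore ∮_C P dx + Q dy = 760π.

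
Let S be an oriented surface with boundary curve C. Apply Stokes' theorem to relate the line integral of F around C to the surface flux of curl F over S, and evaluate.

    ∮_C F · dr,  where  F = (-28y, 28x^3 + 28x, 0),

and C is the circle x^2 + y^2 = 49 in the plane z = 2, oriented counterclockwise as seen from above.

Let S be the flat disk x^2 + y^2 ≤ 49 in the plane z = 2, with upward unit normal n̂ = ẑ. By Stokes' theorem,

    ∮_C F · dr = ∬_S (∇ × F) · n̂ dS = ∬_D (curl F)_z dA,

where D is the disk x^2 + y^2 ≤ 49.

Compute the curl of F = (-28y, 28x^3 + 28x, 0):
    (∇ × F)_x = ∂F_z/∂y - ∂F_y/∂z = 0,
    (∇ × F)_y = ∂F_x/∂z - ∂F_z/∂x = 0,
    (∇ × F)_z = ∂F_y/∂x - ∂F_x/∂y = 84x^2 + 56.

On z = 2, (curl F)_z = 84x^2 + 56.

Convert to polar (x = r cos θ, y = r sin θ, dA = r dr dθ); the integrand becomes 84r^2cos(θ)^2 + 56, so

    ∬_D (curl F)_z dA = ∫_0^{2π} ∫_0^{7} (84r^2cos(θ)^2 + 56) · r dr dθ.

Inner (r from 0 to 7): 50421cos(θ)^2 + 1372.
Outer (θ from 0 to 2π): 53165π.

Therefore ∮_C F · dr = 53165π.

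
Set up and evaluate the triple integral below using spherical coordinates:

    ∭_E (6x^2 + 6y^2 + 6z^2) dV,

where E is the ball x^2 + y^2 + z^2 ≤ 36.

In spherical coordinates, x = ρ sin(φ) cos(θ), y = ρ sin(φ) sin(θ), z = ρ cos(φ), and dV = ρ^2 sin(φ) dρ dφ dθ.

The integrand becomes 6ρ^2, so

    ∭_E (6x^2 + 6y^2 + 6z^2) dV = ∫_{0}^{2π} ∫_{0}^{π} ∫_{0}^{6} (6ρ^2) · ρ^2 sin(φ) dρ dφ dθ.

Inner (ρ): 46656sin(φ)/5.
Middle (φ): 93312/5.
Outer (θ): 186624π/5.

Therefore the triple integral equals 186624π/5.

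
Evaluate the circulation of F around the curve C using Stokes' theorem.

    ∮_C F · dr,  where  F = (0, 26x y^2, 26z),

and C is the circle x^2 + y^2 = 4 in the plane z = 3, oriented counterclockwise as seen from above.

Let S be the flat disk x^2 + y^2 ≤ 4 in the plane z = 3, with upward unit normal n̂ = ẑ. By Stokes' theorem,

    ∮_C F · dr = ∬_S (∇ × F) · n̂ dS = ∬_D (curl F)_z dA,

where D is the disk x^2 + y^2 ≤ 4.

Compute the curl of F = (0, 26x y^2, 26z):
    (∇ × F)_x = ∂F_z/∂y - ∂F_y/∂z = 0,
    (∇ × F)_y = ∂F_x/∂z - ∂F_z/∂x = 0,
    (∇ × F)_z = ∂F_y/∂x - ∂F_x/∂y = 26y^2.

On z = 3, (curl F)_z = 26y^2.

Convert to polar (x = r cos θ, y = r sin θ, dA = r dr dθ); the integrand becomes 26r^2sin(θ)^2, so

    ∬_D (curl F)_z dA = ∫_0^{2π} ∫_0^{2} (26r^2sin(θ)^2) · r dr dθ.

Inner (r from 0 to 2): 104sin(θ)^2.
Outer (θ from 0 to 2π): 104π.

Therefore ∮_C F · dr = 104π.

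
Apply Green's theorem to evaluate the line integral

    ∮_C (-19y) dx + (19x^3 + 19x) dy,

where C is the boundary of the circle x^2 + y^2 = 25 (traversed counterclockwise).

Green's theorem converts the closed line integral into a double integral over the enclosed region D:

    ∮_C P dx + Q dy = ∬_D (∂Q/∂x - ∂P/∂y) dA.

Here P = -19y, Q = 19x^3 + 19x, so

    ∂Q/∂x = 57x^2 + 19,    ∂P/∂y = -19,
    ∂Q/∂x - ∂P/∂y = 57x^2 + 38.

D is the region x^2 + y^2 ≤ 25. Evaluating the double integral:

In polar coordinates (x = r cos θ, y = r sin θ, dA = r dr dθ) the integrand becomes 57r^2cos(θ)^2 + 38, so

    ∬_D (57x^2 + 38) dA = ∫_0^{2π} ∫_0^{5} (57r^2cos(θ)^2 + 38) · r dr dθ.

Inner (r from 0 to 5): 35625cos(θ)^2/4 + 475.
Outer (θ from 0 to 2π): 39425π/4.

Therefore ∮_C P dx + Q dy = 39425π/4.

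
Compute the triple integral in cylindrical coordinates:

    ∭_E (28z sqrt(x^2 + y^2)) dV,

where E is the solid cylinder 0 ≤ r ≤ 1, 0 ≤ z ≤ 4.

In cylindrical coordinates, x = r cos(θ), y = r sin(θ), z = z, and dV = r dr dθ dz.

The integrand becomes 28r z, so

    ∭_E (28z sqrt(x^2 + y^2)) dV = ∫_{0}^{2π} ∫_{0}^{1} ∫_{0}^{4} (28r z) · r dz dr dθ.

Inner (z): 224r^2.
Middle (r from 0 to 1): 224/3.
Outer (θ): 448π/3.

Therefore the triple integral equals 448π/3.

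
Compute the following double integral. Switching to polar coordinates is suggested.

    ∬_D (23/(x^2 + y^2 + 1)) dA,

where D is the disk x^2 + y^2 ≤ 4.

The region D is 0 ≤ r ≤ 2, 0 ≤ θ ≤ 2π in polar coordinates, where x = r cos(θ), y = r sin(θ), and dA = r dr dθ.

Under the substitution, the integrand becomes 23/(r^2 + 1), so

    ∬_D (23/(x^2 + y^2 + 1)) dA = ∫_{0}^{2π} ∫_{0}^{2} (23/(r^2 + 1)) · r dr dθ.

Inner integral (in r): ∫_{0}^{2} (23/(r^2 + 1)) · r dr = 23log(5)/2.

Outer integral (in θ): ∫_{0}^{2π} (23log(5)/2) dθ = 23π log(5).

Therefore ∬_D (23/(x^2 + y^2 + 1)) dA = 23π log(5).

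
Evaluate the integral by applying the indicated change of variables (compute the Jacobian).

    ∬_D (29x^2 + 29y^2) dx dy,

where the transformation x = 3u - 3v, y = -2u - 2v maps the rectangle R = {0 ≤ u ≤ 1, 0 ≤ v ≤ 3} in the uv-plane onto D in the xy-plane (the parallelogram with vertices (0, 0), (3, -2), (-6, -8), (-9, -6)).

Compute the Jacobian determinant of (x, y) with respect to (u, v):

    ∂(x,y)/∂(u,v) = | 3  -3 | = (3)(-2) - (-3)(-2) = -12.
                   | -2  -2 |

Its absolute value is |J| = 12 (the area scaling factor).

Substituting x = 3u - 3v, y = -2u - 2v into the integrand,

    29x^2 + 29y^2 → 377u^2 - 290u v + 377v^2,

so the integral becomes

    ∬_R (377u^2 - 290u v + 377v^2) · |J| du dv = ∫_0^1 ∫_0^3 (4524u^2 - 3480u v + 4524v^2) dv du.

Inner (v): 13572u^2 - 15660u + 40716.
Outer (u): 37410.

Therefore ∬_D (29x^2 + 29y^2) dx dy = 37410.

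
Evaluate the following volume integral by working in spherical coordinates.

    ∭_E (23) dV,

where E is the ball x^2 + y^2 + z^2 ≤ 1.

In spherical coordinates, x = ρ sin(φ) cos(θ), y = ρ sin(φ) sin(θ), z = ρ cos(φ), and dV = ρ^2 sin(φ) dρ dφ dθ.

The integrand becomes 23, so

    ∭_E (23) dV = ∫_{0}^{2π} ∫_{0}^{π} ∫_{0}^{1} (23) · ρ^2 sin(φ) dρ dφ dθ.

Inner (ρ): 23sin(φ)/3.
Middle (φ): 46/3.
Outer (θ): 92π/3.

Therefore the triple integral equals 92π/3.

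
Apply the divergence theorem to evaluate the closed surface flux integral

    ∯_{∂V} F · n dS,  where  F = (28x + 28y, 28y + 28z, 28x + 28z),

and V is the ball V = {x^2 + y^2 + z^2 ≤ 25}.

By the divergence theorem,

    ∯_{∂V} F · n dS = ∭_V (∇ · F) dV.

Compute the divergence:
    ∇ · F = ∂F_x/∂x + ∂F_y/∂y + ∂F_z/∂z = 28 + 28 + 28 = 84.

In spherical coordinates, x = ρ sin(φ) cos(θ), y = ρ sin(φ) sin(θ), z = ρ cos(φ), dV = ρ^2 sin(φ) dρ dφ dθ, with 0 ≤ ρ ≤ 5, 0 ≤ φ ≤ π, 0 ≤ θ ≤ 2π.

The integrand, after substitution and multiplying by the volume element, becomes (84) · ρ^2 sin(φ), so

    ∭_V (∇·F) dV = ∫_0^{2π} ∫_0^{π} ∫_0^{5} (84) · ρ^2 sin(φ) dρ dφ dθ.

Inner (ρ from 0 to 5): 3500sin(φ).
Middle (φ from 0 to π): 7000.
Outer (θ from 0 to 2π): 14000π.

Therefore ∯_{∂V} F · n dS = 14000π.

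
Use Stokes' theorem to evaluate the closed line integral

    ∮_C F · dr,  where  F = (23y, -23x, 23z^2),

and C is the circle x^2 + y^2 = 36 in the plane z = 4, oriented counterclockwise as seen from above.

Let S be the flat disk x^2 + y^2 ≤ 36 in the plane z = 4, with upward unit normal n̂ = ẑ. By Stokes' theorem,

    ∮_C F · dr = ∬_S (∇ × F) · n̂ dS = ∬_D (curl F)_z dA,

where D is the disk x^2 + y^2 ≤ 36.

Compute the curl of F = (23y, -23x, 23z^2):
    (∇ × F)_x = ∂F_z/∂y - ∂F_y/∂z = 0,
    (∇ × F)_y = ∂F_x/∂z - ∂F_z/∂x = 0,
    (∇ × F)_z = ∂F_y/∂x - ∂F_x/∂y = -46.

On z = 4, (curl F)_z = -46.

Convert to polar (x = r cos θ, y = r sin θ, dA = r dr dθ); the integrand becomes -46, so

    ∬_D (curl F)_z dA = ∫_0^{2π} ∫_0^{6} (-46) · r dr dθ.

Inner (r from 0 to 6): -828.
Outer (θ from 0 to 2π): -1656π.

Therefore ∮_C F · dr = -1656π.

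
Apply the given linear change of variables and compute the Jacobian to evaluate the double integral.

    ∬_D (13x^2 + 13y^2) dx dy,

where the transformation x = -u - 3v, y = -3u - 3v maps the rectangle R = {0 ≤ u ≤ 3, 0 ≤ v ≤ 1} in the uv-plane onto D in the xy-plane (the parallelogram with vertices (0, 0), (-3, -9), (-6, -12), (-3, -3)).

Compute the Jacobian determinant of (x, y) with respect to (u, v):

    ∂(x,y)/∂(u,v) = | -1  -3 | = (-1)(-3) - (-3)(-3) = -6.
                   | -3  -3 |

Its absolute value is |J| = 6 (the area scaling factor).

Substituting x = -u - 3v, y = -3u - 3v into the integrand,

    13x^2 + 13y^2 → 130u^2 + 312u v + 234v^2,

so the integral becomes

    ∬_R (130u^2 + 312u v + 234v^2) · |J| du dv = ∫_0^3 ∫_0^1 (780u^2 + 1872u v + 1404v^2) dv du.

Inner (v): 780u^2 + 936u + 468.
Outer (u): 12636.

Therefore ∬_D (13x^2 + 13y^2) dx dy = 12636.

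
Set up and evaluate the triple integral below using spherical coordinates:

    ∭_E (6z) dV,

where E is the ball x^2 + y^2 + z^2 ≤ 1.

In spherical coordinates, x = ρ sin(φ) cos(θ), y = ρ sin(φ) sin(θ), z = ρ cos(φ), and dV = ρ^2 sin(φ) dρ dφ dθ.

The integrand becomes 6ρ cos(φ), so

    ∭_E (6z) dV = ∫_{0}^{2π} ∫_{0}^{π} ∫_{0}^{1} (6ρ cos(φ)) · ρ^2 sin(φ) dρ dφ dθ.

Inner (ρ): 3sin(2φ)/4.
Middle (φ): 0.
Outer (θ): 0.

Therefore the triple integral equals 0.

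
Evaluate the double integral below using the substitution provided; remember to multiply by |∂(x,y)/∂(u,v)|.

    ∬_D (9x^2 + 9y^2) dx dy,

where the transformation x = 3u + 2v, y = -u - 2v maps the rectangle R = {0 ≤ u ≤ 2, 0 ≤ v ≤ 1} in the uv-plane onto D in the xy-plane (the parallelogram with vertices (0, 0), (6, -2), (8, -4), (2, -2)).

Compute the Jacobian determinant of (x, y) with respect to (u, v):

    ∂(x,y)/∂(u,v) = | 3  2 | = (3)(-2) - (2)(-1) = -4.
                   | -1  -2 |

Its absolute value is |J| = 4 (the area scaling factor).

Substituting x = 3u + 2v, y = -u - 2v into the integrand,

    9x^2 + 9y^2 → 90u^2 + 144u v + 72v^2,

so the integral becomes

    ∬_R (90u^2 + 144u v + 72v^2) · |J| du dv = ∫_0^2 ∫_0^1 (360u^2 + 576u v + 288v^2) dv du.

Inner (v): 360u^2 + 288u + 96.
Outer (u): 1728.

Therefore ∬_D (9x^2 + 9y^2) dx dy = 1728.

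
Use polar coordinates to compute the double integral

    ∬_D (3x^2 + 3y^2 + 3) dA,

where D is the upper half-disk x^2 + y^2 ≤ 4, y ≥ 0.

The region D is 0 ≤ r ≤ 2, 0 ≤ θ ≤ π in polar coordinates, where x = r cos(θ), y = r sin(θ), and dA = r dr dθ.

Under the substitution, the integrand becomes 3r^2 + 3, so

    ∬_D (3x^2 + 3y^2 + 3) dA = ∫_{0}^{π} ∫_{0}^{2} (3r^2 + 3) · r dr dθ.

Inner integral (in r): ∫_{0}^{2} (3r^2 + 3) · r dr = 18.

Outer integral (in θ): ∫_{0}^{π} (18) dθ = 18π.

Therefore ∬_D (3x^2 + 3y^2 + 3) dA = 18π.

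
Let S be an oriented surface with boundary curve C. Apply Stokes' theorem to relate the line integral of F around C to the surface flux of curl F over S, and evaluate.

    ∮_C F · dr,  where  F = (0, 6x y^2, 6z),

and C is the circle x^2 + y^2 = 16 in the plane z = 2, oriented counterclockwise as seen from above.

Let S be the flat disk x^2 + y^2 ≤ 16 in the plane z = 2, with upward unit normal n̂ = ẑ. By Stokes' theorem,

    ∮_C F · dr = ∬_S (∇ × F) · n̂ dS = ∬_D (curl F)_z dA,

where D is the disk x^2 + y^2 ≤ 16.

Compute the curl of F = (0, 6x y^2, 6z):
    (∇ × F)_x = ∂F_z/∂y - ∂F_y/∂z = 0,
    (∇ × F)_y = ∂F_x/∂z - ∂F_z/∂x = 0,
    (∇ × F)_z = ∂F_y/∂x - ∂F_x/∂y = 6y^2.

On z = 2, (curl F)_z = 6y^2.

Convert to polar (x = r cos θ, y = r sin θ, dA = r dr dθ); the integrand becomes 6r^2sin(θ)^2, so

    ∬_D (curl F)_z dA = ∫_0^{2π} ∫_0^{4} (6r^2sin(θ)^2) · r dr dθ.

Inner (r from 0 to 4): 384sin(θ)^2.
Outer (θ from 0 to 2π): 384π.

Therefore ∮_C F · dr = 384π.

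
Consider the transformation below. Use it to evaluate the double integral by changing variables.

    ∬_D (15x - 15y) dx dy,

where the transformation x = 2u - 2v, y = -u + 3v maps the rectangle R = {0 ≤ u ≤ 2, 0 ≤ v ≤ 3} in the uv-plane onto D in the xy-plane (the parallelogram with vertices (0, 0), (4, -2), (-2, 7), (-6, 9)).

Compute the Jacobian determinant of (x, y) with respect to (u, v):

    ∂(x,y)/∂(u,v) = | 2  -2 | = (2)(3) - (-2)(-1) = 4.
                   | -1  3 |

Its absolute value is |J| = 4 (the area scaling factor).

Substituting x = 2u - 2v, y = -u + 3v into the integrand,

    15x - 15y → 45u - 75v,

so the integral becomes

    ∬_R (45u - 75v) · |J| du dv = ∫_0^2 ∫_0^3 (180u - 300v) dv du.

Inner (v): 540u - 1350.
Outer (u): -1620.

Therefore ∬_D (15x - 15y) dx dy = -1620.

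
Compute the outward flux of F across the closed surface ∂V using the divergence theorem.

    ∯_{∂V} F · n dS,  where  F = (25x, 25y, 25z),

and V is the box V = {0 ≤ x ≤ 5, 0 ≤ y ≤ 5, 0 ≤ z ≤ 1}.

By the divergence theorem,

    ∯_{∂V} F · n dS = ∭_V (∇ · F) dV.

Compute the divergence:
    ∇ · F = ∂F_x/∂x + ∂F_y/∂y + ∂F_z/∂z = 25 + 25 + 25 = 75.

V is a rectangular box, so dV = dx dy dz with 0 ≤ x ≤ 5, 0 ≤ y ≤ 5, 0 ≤ z ≤ 1.

Integrate (75) over V as an iterated integral:

    ∭_V (∇·F) dV = ∫_0^{5} ∫_0^{5} ∫_0^{1} (75) dz dy dx.

Inner (z from 0 to 1): 75.
Middle (y from 0 to 5): 375.
Outer (x from 0 to 5): 1875.

Therefore ∯_{∂V} F · n dS = 1875.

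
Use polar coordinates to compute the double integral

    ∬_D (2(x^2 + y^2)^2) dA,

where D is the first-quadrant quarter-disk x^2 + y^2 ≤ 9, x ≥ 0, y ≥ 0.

The region D is 0 ≤ r ≤ 3, 0 ≤ θ ≤ π/2 in polar coordinates, where x = r cos(θ), y = r sin(θ), and dA = r dr dθ.

Under the substitution, the integrand becomes 2r^4, so

    ∬_D (2(x^2 + y^2)^2) dA = ∫_{0}^{π/2} ∫_{0}^{3} (2r^4) · r dr dθ.

Inner integral (in r): ∫_{0}^{3} (2r^4) · r dr = 243.

Outer integral (in θ): ∫_{0}^{π/2} (243) dθ = 243π/2.

Therefore ∬_D (2(x^2 + y^2)^2) dA = 243π/2.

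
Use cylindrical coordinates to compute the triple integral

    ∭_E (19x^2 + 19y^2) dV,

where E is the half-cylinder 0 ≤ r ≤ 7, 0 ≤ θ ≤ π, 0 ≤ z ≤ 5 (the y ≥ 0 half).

In cylindrical coordinates, x = r cos(θ), y = r sin(θ), z = z, and dV = r dr dθ dz.

The integrand becomes 19r^2, so

    ∭_E (19x^2 + 19y^2) dV = ∫_{0}^{π} ∫_{0}^{7} ∫_{0}^{5} (19r^2) · r dz dr dθ.

Inner (z): 95r^3.
Middle (r from 0 to 7): 228095/4.
Outer (θ): 228095π/4.

Therefore the triple integral equals 228095π/4.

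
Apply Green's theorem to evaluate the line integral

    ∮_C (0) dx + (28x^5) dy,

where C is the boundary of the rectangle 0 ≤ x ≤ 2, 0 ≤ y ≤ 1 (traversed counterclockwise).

Green's theorem converts the closed line integral into a double integral over the enclosed region D:

    ∮_C P dx + Q dy = ∬_D (∂Q/∂x - ∂P/∂y) dA.

Here P = 0, Q = 28x^5, so

    ∂Q/∂x = 140x^4,    ∂P/∂y = 0,
    ∂Q/∂x - ∂P/∂y = 140x^4.

D is the region 0 ≤ x ≤ 2, 0 ≤ y ≤ 1. Evaluating the double integral:

    ∬_D (140x^4) dA = ∫_0^{2} ∫_0^{1} (140x^4) dy dx.

Inner (y from 0 to 1): 140x^4.
Outer (x from 0 to 2): 896.

Therefore ∮_C P dx + Q dy = 896.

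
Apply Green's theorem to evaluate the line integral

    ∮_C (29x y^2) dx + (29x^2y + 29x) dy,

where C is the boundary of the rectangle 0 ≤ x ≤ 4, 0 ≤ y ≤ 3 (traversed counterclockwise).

Green's theorem converts the closed line integral into a double integral over the enclosed region D:

    ∮_C P dx + Q dy = ∬_D (∂Q/∂x - ∂P/∂y) dA.

Here P = 29x y^2, Q = 29x^2y + 29x, so

    ∂Q/∂x = 58x y + 29,    ∂P/∂y = 58x y,
    ∂Q/∂x - ∂P/∂y = 29.

D is the region 0 ≤ x ≤ 4, 0 ≤ y ≤ 3. Evaluating the double integral:

    ∬_D (29) dA = ∫_0^{4} ∫_0^{3} (29) dy dx.

Inner (y from 0 to 3): 87.
Outer (x from 0 to 4): 348.

Therefore ∮_C P dx + Q dy = 348.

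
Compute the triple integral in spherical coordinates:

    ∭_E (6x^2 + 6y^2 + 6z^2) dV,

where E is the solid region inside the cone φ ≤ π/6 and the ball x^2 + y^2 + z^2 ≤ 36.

In spherical coordinates, x = ρ sin(φ) cos(θ), y = ρ sin(φ) sin(θ), z = ρ cos(φ), and dV = ρ^2 sin(φ) dρ dφ dθ.

The integrand becomes 6ρ^2, so

    ∭_E (6x^2 + 6y^2 + 6z^2) dV = ∫_{0}^{2π} ∫_{0}^{π/6} ∫_{0}^{6} (6ρ^2) · ρ^2 sin(φ) dρ dφ dθ.

Inner (ρ): 46656sin(φ)/5.
Middle (φ): 46656/5 - 23328sqrt(3)/5.
Outer (θ): 46656π (2 - sqrt(3))/5.

Therefore the triple integral equals 46656π (2 - sqrt(3))/5.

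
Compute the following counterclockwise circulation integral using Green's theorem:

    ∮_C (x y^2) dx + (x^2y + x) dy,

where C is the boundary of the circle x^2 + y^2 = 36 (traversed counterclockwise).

Green's theorem converts the closed line integral into a double integral over the enclosed region D:

    ∮_C P dx + Q dy = ∬_D (∂Q/∂x - ∂P/∂y) dA.

Here P = x y^2, Q = x^2y + x, so

    ∂Q/∂x = 2x y + 1,    ∂P/∂y = 2x y,
    ∂Q/∂x - ∂P/∂y = 1.

D is the region x^2 + y^2 ≤ 36. Evaluating the double integral:

In polar coordinates (x = r cos θ, y = r sin θ, dA = r dr dθ) the integrand becomes 1, so

    ∬_D (1) dA = ∫_0^{2π} ∫_0^{6} (1) · r dr dθ.

Inner (r from 0 to 6): 18.
Outer (θ from 0 to 2π): 36π.

Therefore ∮_C P dx + Q dy = 36π.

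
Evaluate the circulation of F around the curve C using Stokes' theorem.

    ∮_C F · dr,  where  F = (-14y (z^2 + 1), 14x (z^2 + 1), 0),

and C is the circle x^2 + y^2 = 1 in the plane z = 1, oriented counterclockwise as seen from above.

Let S be the flat disk x^2 + y^2 ≤ 1 in the plane z = 1, with upward unit normal n̂ = ẑ. By Stokes' theorem,

    ∮_C F · dr = ∬_S (∇ × F) · n̂ dS = ∬_D (curl F)_z dA,

where D is the disk x^2 + y^2 ≤ 1.

Compute the curl of F = (-14y (z^2 + 1), 14x (z^2 + 1), 0):
    (∇ × F)_x = ∂F_z/∂y - ∂F_y/∂z = -28x z,
    (∇ × F)_y = ∂F_x/∂z - ∂F_z/∂x = -28y z,
    (∇ × F)_z = ∂F_y/∂x - ∂F_x/∂y = 28z^2 + 28.

On z = 1, (curl F)_z = 56.

Convert to polar (x = r cos θ, y = r sin θ, dA = r dr dθ); the integrand becomes 56, so

    ∬_D (curl F)_z dA = ∫_0^{2π} ∫_0^{1} (56) · r dr dθ.

Inner (r from 0 to 1): 28.
Outer (θ from 0 to 2π): 56π.

Therefore ∮_C F · dr = 56π.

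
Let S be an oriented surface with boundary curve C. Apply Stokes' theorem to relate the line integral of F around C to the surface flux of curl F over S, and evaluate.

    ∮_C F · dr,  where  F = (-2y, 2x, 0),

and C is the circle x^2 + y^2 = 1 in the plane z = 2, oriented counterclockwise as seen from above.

Let S be the flat disk x^2 + y^2 ≤ 1 in the plane z = 2, with upward unit normal n̂ = ẑ. By Stokes' theorem,

    ∮_C F · dr = ∬_S (∇ × F) · n̂ dS = ∬_D (curl F)_z dA,

where D is the disk x^2 + y^2 ≤ 1.

Compute the curl of F = (-2y, 2x, 0):
    (∇ × F)_x = ∂F_z/∂y - ∂F_y/∂z = 0,
    (∇ × F)_y = ∂F_x/∂z - ∂F_z/∂x = 0,
    (∇ × F)_z = ∂F_y/∂x - ∂F_x/∂y = 4.

On z = 2, (curl F)_z = 4.

Convert to polar (x = r cos θ, y = r sin θ, dA = r dr dθ); the integrand becomes 4, so

    ∬_D (curl F)_z dA = ∫_0^{2π} ∫_0^{1} (4) · r dr dθ.

Inner (r from 0 to 1): 2.
Outer (θ from 0 to 2π): 4π.

Therefore ∮_C F · dr = 4π.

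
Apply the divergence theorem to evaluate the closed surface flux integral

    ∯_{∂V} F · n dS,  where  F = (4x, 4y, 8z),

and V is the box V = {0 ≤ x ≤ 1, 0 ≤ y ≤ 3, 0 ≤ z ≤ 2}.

By the divergence theorem,

    ∯_{∂V} F · n dS = ∭_V (∇ · F) dV.

Compute the divergence:
    ∇ · F = ∂F_x/∂x + ∂F_y/∂y + ∂F_z/∂z = 4 + 4 + 8 = 16.

V is a rectangular box, so dV = dx dy dz with 0 ≤ x ≤ 1, 0 ≤ y ≤ 3, 0 ≤ z ≤ 2.

Integrate (16) over V as an iterated integral:

    ∭_V (∇·F) dV = ∫_0^{1} ∫_0^{3} ∫_0^{2} (16) dz dy dx.

Inner (z from 0 to 2): 32.
Middle (y from 0 to 3): 96.
Outer (x from 0 to 1): 96.

Therefore ∯_{∂V} F · n dS = 96.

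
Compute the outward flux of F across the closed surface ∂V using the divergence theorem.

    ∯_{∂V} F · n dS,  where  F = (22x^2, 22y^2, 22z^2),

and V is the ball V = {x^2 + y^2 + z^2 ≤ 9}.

By the divergence theorem,

    ∯_{∂V} F · n dS = ∭_V (∇ · F) dV.

Compute the divergence:
    ∇ · F = ∂F_x/∂x + ∂F_y/∂y + ∂F_z/∂z = 44x + 44y + 44z.

In spherical coordinates, x = ρ sin(φ) cos(θ), y = ρ sin(φ) sin(θ), z = ρ cos(φ), dV = ρ^2 sin(φ) dρ dφ dθ, with 0 ≤ ρ ≤ 3, 0 ≤ φ ≤ π, 0 ≤ θ ≤ 2π.

The integrand, after substitution and multiplying by the volume element, becomes (44ρ (sqrt(2)sin(φ)sin(θ + π/4) + cos(φ))) · ρ^2 sin(φ), so

    ∭_V (∇·F) dV = ∫_0^{2π} ∫_0^{π} ∫_0^{3} (44ρ (sqrt(2)sin(φ)sin(θ + π/4) + cos(φ))) · ρ^2 sin(φ) dρ dφ dθ.

Inner (ρ from 0 to 3): 891(sqrt(2)sin(φ)sin(θ + π/4) + cos(φ))sin(φ).
Middle (φ from 0 to π): 891sqrt(2)π sin(θ + π/4)/2.
Outer (θ from 0 to 2π): 0.

Therefore ∯_{∂V} F · n dS = 0.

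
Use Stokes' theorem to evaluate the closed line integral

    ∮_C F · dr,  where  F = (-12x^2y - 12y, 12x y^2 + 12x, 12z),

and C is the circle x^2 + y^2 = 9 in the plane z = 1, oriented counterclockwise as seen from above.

Let S be the flat disk x^2 + y^2 ≤ 9 in the plane z = 1, with upward unit normal n̂ = ẑ. By Stokes' theorem,

    ∮_C F · dr = ∬_S (∇ × F) · n̂ dS = ∬_D (curl F)_z dA,

where D is the disk x^2 + y^2 ≤ 9.

Compute the curl of F = (-12x^2y - 12y, 12x y^2 + 12x, 12z):
    (∇ × F)_x = ∂F_z/∂y - ∂F_y/∂z = 0,
    (∇ × F)_y = ∂F_x/∂z - ∂F_z/∂x = 0,
    (∇ × F)_z = ∂F_y/∂x - ∂F_x/∂y = 12x^2 + 12y^2 + 24.

On z = 1, (curl F)_z = 12x^2 + 12y^2 + 24.

Convert to polar (x = r cos θ, y = r sin θ, dA = r dr dθ); the integrand becomes 12r^2 + 24, so

    ∬_D (curl F)_z dA = ∫_0^{2π} ∫_0^{3} (12r^2 + 24) · r dr dθ.

Inner (r from 0 to 3): 351.
Outer (θ from 0 to 2π): 702π.

Therefore ∮_C F · dr = 702π.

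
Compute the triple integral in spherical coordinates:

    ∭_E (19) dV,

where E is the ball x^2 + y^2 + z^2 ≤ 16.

In spherical coordinates, x = ρ sin(φ) cos(θ), y = ρ sin(φ) sin(θ), z = ρ cos(φ), and dV = ρ^2 sin(φ) dρ dφ dθ.

The integrand becomes 19, so

    ∭_E (19) dV = ∫_{0}^{2π} ∫_{0}^{π} ∫_{0}^{4} (19) · ρ^2 sin(φ) dρ dφ dθ.

Inner (ρ): 1216sin(φ)/3.
Middle (φ): 2432/3.
Outer (θ): 4864π/3.

Therefore the triple integral equals 4864π/3.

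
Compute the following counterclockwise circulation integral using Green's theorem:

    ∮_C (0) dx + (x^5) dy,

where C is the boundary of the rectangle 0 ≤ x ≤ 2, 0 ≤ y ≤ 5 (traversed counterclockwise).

Green's theorem converts the closed line integral into a double integral over the enclosed region D:

    ∮_C P dx + Q dy = ∬_D (∂Q/∂x - ∂P/∂y) dA.

Here P = 0, Q = x^5, so

    ∂Q/∂x = 5x^4,    ∂P/∂y = 0,
    ∂Q/∂x - ∂P/∂y = 5x^4.

D is the region 0 ≤ x ≤ 2, 0 ≤ y ≤ 5. Evaluating the double integral:

    ∬_D (5x^4) dA = ∫_0^{2} ∫_0^{5} (5x^4) dy dx.

Inner (y from 0 to 5): 25x^4.
Outer (x from 0 to 2): 160.

Therefore ∮_C P dx + Q dy = 160.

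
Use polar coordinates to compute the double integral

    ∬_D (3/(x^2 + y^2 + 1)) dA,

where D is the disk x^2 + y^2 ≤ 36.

The region D is 0 ≤ r ≤ 6, 0 ≤ θ ≤ 2π in polar coordinates, where x = r cos(θ), y = r sin(θ), and dA = r dr dθ.

Under the substitution, the integrand becomes 3/(r^2 + 1), so

    ∬_D (3/(x^2 + y^2 + 1)) dA = ∫_{0}^{2π} ∫_{0}^{6} (3/(r^2 + 1)) · r dr dθ.

Inner integral (in r): ∫_{0}^{6} (3/(r^2 + 1)) · r dr = 3log(37)/2.

Outer integral (in θ): ∫_{0}^{2π} (3log(37)/2) dθ = 3π log(37).

Therefore ∬_D (3/(x^2 + y^2 + 1)) dA = 3π log(37).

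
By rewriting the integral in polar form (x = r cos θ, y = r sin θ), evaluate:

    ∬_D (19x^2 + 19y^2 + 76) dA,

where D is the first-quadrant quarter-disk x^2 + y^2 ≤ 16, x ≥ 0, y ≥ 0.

The region D is 0 ≤ r ≤ 4, 0 ≤ θ ≤ π/2 in polar coordinates, where x = r cos(θ), y = r sin(θ), and dA = r dr dθ.

Under the substitution, the integrand becomes 19r^2 + 76, so

    ∬_D (19x^2 + 19y^2 + 76) dA = ∫_{0}^{π/2} ∫_{0}^{4} (19r^2 + 76) · r dr dθ.

Inner integral (in r): ∫_{0}^{4} (19r^2 + 76) · r dr = 1824.

Outer integral (in θ): ∫_{0}^{π/2} (1824) dθ = 912π.

Therefore ∬_D (19x^2 + 19y^2 + 76) dA = 912π.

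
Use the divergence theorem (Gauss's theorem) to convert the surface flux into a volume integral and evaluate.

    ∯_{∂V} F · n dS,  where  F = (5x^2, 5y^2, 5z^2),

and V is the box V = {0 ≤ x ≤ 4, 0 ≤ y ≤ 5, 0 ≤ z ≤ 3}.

By the divergence theorem,

    ∯_{∂V} F · n dS = ∭_V (∇ · F) dV.

Compute the divergence:
    ∇ · F = ∂F_x/∂x + ∂F_y/∂y + ∂F_z/∂z = 10x + 10y + 10z.

V is a rectangular box, so dV = dx dy dz with 0 ≤ x ≤ 4, 0 ≤ y ≤ 5, 0 ≤ z ≤ 3.

Integrate (10x + 10y + 10z) over V as an iterated integral:

    ∭_V (∇·F) dV = ∫_0^{4} ∫_0^{5} ∫_0^{3} (10x + 10y + 10z) dz dy dx.

Inner (z from 0 to 3): 30x + 30y + 45.
Middle (y from 0 to 5): 150x + 600.
Outer (x from 0 to 4): 3600.

Therefore ∯_{∂V} F · n dS = 3600.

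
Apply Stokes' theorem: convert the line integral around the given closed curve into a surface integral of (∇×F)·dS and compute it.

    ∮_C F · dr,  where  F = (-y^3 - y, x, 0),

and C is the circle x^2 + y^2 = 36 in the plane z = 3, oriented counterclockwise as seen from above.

Let S be the flat disk x^2 + y^2 ≤ 36 in the plane z = 3, with upward unit normal n̂ = ẑ. By Stokes' theorem,

    ∮_C F · dr = ∬_S (∇ × F) · n̂ dS = ∬_D (curl F)_z dA,

where D is the disk x^2 + y^2 ≤ 36.

Compute the curl of F = (-y^3 - y, x, 0):
    (∇ × F)_x = ∂F_z/∂y - ∂F_y/∂z = 0,
    (∇ × F)_y = ∂F_x/∂z - ∂F_z/∂x = 0,
    (∇ × F)_z = ∂F_y/∂x - ∂F_x/∂y = 3y^2 + 2.

On z = 3, (curl F)_z = 3y^2 + 2.

Convert to polar (x = r cos θ, y = r sin θ, dA = r dr dθ); the integrand becomes 3r^2sin(θ)^2 + 2, so

    ∬_D (curl F)_z dA = ∫_0^{2π} ∫_0^{6} (3r^2sin(θ)^2 + 2) · r dr dθ.

Inner (r from 0 to 6): 972sin(θ)^2 + 36.
Outer (θ from 0 to 2π): 1044π.

Therefore ∮_C F · dr = 1044π.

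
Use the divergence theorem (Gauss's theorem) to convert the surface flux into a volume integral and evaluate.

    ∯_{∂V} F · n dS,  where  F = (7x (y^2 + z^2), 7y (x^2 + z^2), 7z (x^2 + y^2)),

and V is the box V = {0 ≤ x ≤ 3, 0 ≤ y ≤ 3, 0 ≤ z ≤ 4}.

By the divergence theorem,

    ∯_{∂V} F · n dS = ∭_V (∇ · F) dV.

Compute the divergence:
    ∇ · F = ∂F_x/∂x + ∂F_y/∂y + ∂F_z/∂z = 7y^2 + 7z^2 + 7x^2 + 7z^2 + 7x^2 + 7y^2 = 14x^2 + 14y^2 + 14z^2.

V is a rectangular box, so dV = dx dy dz with 0 ≤ x ≤ 3, 0 ≤ y ≤ 3, 0 ≤ z ≤ 4.

Integrate (14x^2 + 14y^2 + 14z^2) over V as an iterated integral:

    ∭_V (∇·F) dV = ∫_0^{3} ∫_0^{3} ∫_0^{4} (14x^2 + 14y^2 + 14z^2) dz dy dx.

Inner (z from 0 to 4): 56x^2 + 56y^2 + 896/3.
Middle (y from 0 to 3): 168x^2 + 1400.
Outer (x from 0 to 3): 5712.

Therefore ∯_{∂V} F · n dS = 5712.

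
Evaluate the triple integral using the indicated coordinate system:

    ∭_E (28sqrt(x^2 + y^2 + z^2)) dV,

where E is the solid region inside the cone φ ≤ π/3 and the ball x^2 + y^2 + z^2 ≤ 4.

In spherical coordinates, x = ρ sin(φ) cos(θ), y = ρ sin(φ) sin(θ), z = ρ cos(φ), and dV = ρ^2 sin(φ) dρ dφ dθ.

The integrand becomes 28ρ, so

    ∭_E (28sqrt(x^2 + y^2 + z^2)) dV = ∫_{0}^{2π} ∫_{0}^{π/3} ∫_{0}^{2} (28ρ) · ρ^2 sin(φ) dρ dφ dθ.

Inner (ρ): 112sin(φ).
Middle (φ): 56.
Outer (θ): 112π.

Therefore the triple integral equals 112π.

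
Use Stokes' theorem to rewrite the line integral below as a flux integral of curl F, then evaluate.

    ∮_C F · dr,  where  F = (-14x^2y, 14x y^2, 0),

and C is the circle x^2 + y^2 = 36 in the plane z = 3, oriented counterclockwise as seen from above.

Let S be the flat disk x^2 + y^2 ≤ 36 in the plane z = 3, with upward unit normal n̂ = ẑ. By Stokes' theorem,

    ∮_C F · dr = ∬_S (∇ × F) · n̂ dS = ∬_D (curl F)_z dA,

where D is the disk x^2 + y^2 ≤ 36.

Compute the curl of F = (-14x^2y, 14x y^2, 0):
    (∇ × F)_x = ∂F_z/∂y - ∂F_y/∂z = 0,
    (∇ × F)_y = ∂F_x/∂z - ∂F_z/∂x = 0,
    (∇ × F)_z = ∂F_y/∂x - ∂F_x/∂y = 14x^2 + 14y^2.

On z = 3, (curl F)_z = 14x^2 + 14y^2.

Convert to polar (x = r cos θ, y = r sin θ, dA = r dr dθ); the integrand becomes 14r^2, so

    ∬_D (curl F)_z dA = ∫_0^{2π} ∫_0^{6} (14r^2) · r dr dθ.

Inner (r from 0 to 6): 4536.
Outer (θ from 0 to 2π): 9072π.

Therefore ∮_C F · dr = 9072π.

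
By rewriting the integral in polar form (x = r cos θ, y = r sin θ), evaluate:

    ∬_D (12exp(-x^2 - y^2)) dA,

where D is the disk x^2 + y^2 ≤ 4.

The region D is 0 ≤ r ≤ 2, 0 ≤ θ ≤ 2π in polar coordinates, where x = r cos(θ), y = r sin(θ), and dA = r dr dθ.

Under the substitution, the integrand becomes 12exp(-r^2), so

    ∬_D (12exp(-x^2 - y^2)) dA = ∫_{0}^{2π} ∫_{0}^{2} (12exp(-r^2)) · r dr dθ.

Inner integral (in r): ∫_{0}^{2} (12exp(-r^2)) · r dr = 6 - 6exp(-4).

Outer integral (in θ): ∫_{0}^{2π} (6 - 6exp(-4)) dθ = -12π exp(-4) + 12π.

Therefore ∬_D (12exp(-x^2 - y^2)) dA = -12π exp(-4) + 12π.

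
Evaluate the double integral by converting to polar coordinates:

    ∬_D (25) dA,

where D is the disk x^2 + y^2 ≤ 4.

The region D is 0 ≤ r ≤ 2, 0 ≤ θ ≤ 2π in polar coordinates, where x = r cos(θ), y = r sin(θ), and dA = r dr dθ.

Under the substitution, the integrand becomes 25, so

    ∬_D (25) dA = ∫_{0}^{2π} ∫_{0}^{2} (25) · r dr dθ.

Inner integral (in r): ∫_{0}^{2} (25) · r dr = 50.

Outer integral (in θ): ∫_{0}^{2π} (50) dθ = 100π.

Therefore ∬_D (25) dA = 100π.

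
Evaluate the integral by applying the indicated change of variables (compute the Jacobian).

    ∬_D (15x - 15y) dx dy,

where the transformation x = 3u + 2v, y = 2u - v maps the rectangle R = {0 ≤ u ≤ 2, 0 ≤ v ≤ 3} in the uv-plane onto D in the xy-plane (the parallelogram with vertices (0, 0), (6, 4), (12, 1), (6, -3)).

Compute the Jacobian determinant of (x, y) with respect to (u, v):

    ∂(x,y)/∂(u,v) = | 3  2 | = (3)(-1) - (2)(2) = -7.
                   | 2  -1 |

Its absolute value is |J| = 7 (the area scaling factor).

Substituting x = 3u + 2v, y = 2u - v into the integrand,

    15x - 15y → 15u + 45v,

so the integral becomes

    ∬_R (15u + 45v) · |J| du dv = ∫_0^2 ∫_0^3 (105u + 315v) dv du.

Inner (v): 315u + 2835/2.
Outer (u): 3465.

Therefore ∬_D (15x - 15y) dx dy = 3465.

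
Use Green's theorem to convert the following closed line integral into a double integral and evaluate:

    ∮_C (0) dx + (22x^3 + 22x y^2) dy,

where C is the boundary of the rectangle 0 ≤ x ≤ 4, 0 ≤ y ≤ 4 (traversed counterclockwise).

Green's theorem converts the closed line integral into a double integral over the enclosed region D:

    ∮_C P dx + Q dy = ∬_D (∂Q/∂x - ∂P/∂y) dA.

Here P = 0, Q = 22x^3 + 22x y^2, so

    ∂Q/∂x = 66x^2 + 22y^2,    ∂P/∂y = 0,
    ∂Q/∂x - ∂P/∂y = 66x^2 + 22y^2.

D is the region 0 ≤ x ≤ 4, 0 ≤ y ≤ 4. Evaluating the double integral:

    ∬_D (66x^2 + 22y^2) dA = ∫_0^{4} ∫_0^{4} (66x^2 + 22y^2) dy dx.

Inner (y from 0 to 4): 264x^2 + 1408/3.
Outer (x from 0 to 4): 22528/3.

Therefore ∮_C P dx + Q dy = 22528/3.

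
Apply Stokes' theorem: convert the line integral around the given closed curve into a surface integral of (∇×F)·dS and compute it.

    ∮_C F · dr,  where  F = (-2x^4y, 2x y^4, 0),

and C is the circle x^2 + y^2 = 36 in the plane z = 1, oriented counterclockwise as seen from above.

Let S be the flat disk x^2 + y^2 ≤ 36 in the plane z = 1, with upward unit normal n̂ = ẑ. By Stokes' theorem,

    ∮_C F · dr = ∬_S (∇ × F) · n̂ dS = ∬_D (curl F)_z dA,

where D is the disk x^2 + y^2 ≤ 36.

Compute the curl of F = (-2x^4y, 2x y^4, 0):
    (∇ × F)_x = ∂F_z/∂y - ∂F_y/∂z = 0,
    (∇ × F)_y = ∂F_x/∂z - ∂F_z/∂x = 0,
    (∇ × F)_z = ∂F_y/∂x - ∂F_x/∂y = 2x^4 + 2y^4.

On z = 1, (curl F)_z = 2x^4 + 2y^4.

Convert to polar (x = r cos θ, y = r sin θ, dA = r dr dθ); the integrand becomes 2r^4(sin(θ)^4 + cos(θ)^4), so

    ∬_D (curl F)_z dA = ∫_0^{2π} ∫_0^{6} (2r^4(sin(θ)^4 + cos(θ)^4)) · r dr dθ.

Inner (r from 0 to 6): 15552sin(θ)^4 + 15552cos(θ)^4.
Outer (θ from 0 to 2π): 23328π.

Therefore ∮_C F · dr = 23328π.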